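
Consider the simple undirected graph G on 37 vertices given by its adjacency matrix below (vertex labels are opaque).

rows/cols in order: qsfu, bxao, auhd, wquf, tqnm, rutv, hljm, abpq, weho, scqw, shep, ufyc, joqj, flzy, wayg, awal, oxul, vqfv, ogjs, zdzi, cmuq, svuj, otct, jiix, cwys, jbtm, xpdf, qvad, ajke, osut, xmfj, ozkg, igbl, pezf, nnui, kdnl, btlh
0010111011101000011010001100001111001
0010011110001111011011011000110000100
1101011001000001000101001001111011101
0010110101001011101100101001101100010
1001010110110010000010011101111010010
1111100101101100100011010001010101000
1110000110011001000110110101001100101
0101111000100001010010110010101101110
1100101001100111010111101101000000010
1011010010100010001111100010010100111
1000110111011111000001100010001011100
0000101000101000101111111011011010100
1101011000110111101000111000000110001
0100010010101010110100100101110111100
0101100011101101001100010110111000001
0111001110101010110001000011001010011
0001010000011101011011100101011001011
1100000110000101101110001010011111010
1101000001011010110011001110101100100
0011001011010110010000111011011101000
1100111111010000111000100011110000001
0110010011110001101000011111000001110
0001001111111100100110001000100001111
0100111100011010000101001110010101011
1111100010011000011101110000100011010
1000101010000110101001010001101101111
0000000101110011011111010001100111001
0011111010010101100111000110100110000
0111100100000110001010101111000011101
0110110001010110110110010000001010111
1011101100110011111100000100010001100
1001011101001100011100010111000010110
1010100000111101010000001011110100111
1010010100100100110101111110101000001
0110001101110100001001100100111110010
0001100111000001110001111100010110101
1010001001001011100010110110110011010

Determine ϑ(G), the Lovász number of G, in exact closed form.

N(qvad) = {auhd, wquf, tqnm, rutv, hljm, weho, ufyc, flzy, awal, oxul, zdzi, cmuq, svuj, jbtm, xpdf, ajke, ozkg, igbl}, |N(qvad)| = 18.
deg(shep) = 18; N(shep) = {qsfu, tqnm, rutv, abpq, weho, scqw, ufyc, joqj, flzy, wayg, awal, svuj, otct, xpdf, xmfj, igbl, pezf, nnui}.
deg(flzy) = 18; N(flzy) = {bxao, rutv, weho, shep, joqj, wayg, oxul, vqfv, zdzi, otct, jbtm, qvad, ajke, osut, ozkg, igbl, pezf, nnui}.
deg(igbl) = 18; N(igbl) = {qsfu, auhd, tqnm, shep, ufyc, joqj, flzy, awal, vqfv, cwys, xpdf, qvad, ajke, osut, ozkg, nnui, kdnl, btlh}.
G on 37 vertices is 18-regular; strongly regular (37,18,8,9).
The 3 distinct eigenvalues: [18.0, 2.541, -3.541].
Lovász: ϑ = −37(-sqrt(37)/2 - 1/2)/(18+-(-sqrt(37)/2 - 1/2)) = sqrt(37).
= 6.0827625… (decimal).

sqrt(37)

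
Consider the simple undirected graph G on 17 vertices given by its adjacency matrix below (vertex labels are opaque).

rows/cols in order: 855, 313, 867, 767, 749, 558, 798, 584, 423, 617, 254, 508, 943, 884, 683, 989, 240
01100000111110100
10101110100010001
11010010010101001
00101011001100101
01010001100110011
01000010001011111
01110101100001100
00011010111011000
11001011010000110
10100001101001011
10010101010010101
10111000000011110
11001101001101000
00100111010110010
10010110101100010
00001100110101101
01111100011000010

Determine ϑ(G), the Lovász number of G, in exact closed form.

deg(989) = 8; N(989) = {749, 558, 423, 617, 508, 884, 683, 240}.
deg(584) = 8; N(584) = {767, 749, 798, 423, 617, 254, 943, 884}.
Vertex 749 has 8 neighbors: 313, 767, 584, 423, 508, 943, 989, 240.
N(855) = {313, 867, 423, 617, 254, 508, 943, 683}, |N(855)| = 8.
17-vertex 8-regular graph: strongly regular (17,8,3,4).
The 3 distinct eigenvalues: [8.0, 1.561553, -2.561553].
λ_max=8, λ_min=-sqrt(17)/2 - 1/2; ϑ = −17·λ_min/(λ_max−λ_min) = sqrt(17).
Numerically 4.1231056.

sqrt(17)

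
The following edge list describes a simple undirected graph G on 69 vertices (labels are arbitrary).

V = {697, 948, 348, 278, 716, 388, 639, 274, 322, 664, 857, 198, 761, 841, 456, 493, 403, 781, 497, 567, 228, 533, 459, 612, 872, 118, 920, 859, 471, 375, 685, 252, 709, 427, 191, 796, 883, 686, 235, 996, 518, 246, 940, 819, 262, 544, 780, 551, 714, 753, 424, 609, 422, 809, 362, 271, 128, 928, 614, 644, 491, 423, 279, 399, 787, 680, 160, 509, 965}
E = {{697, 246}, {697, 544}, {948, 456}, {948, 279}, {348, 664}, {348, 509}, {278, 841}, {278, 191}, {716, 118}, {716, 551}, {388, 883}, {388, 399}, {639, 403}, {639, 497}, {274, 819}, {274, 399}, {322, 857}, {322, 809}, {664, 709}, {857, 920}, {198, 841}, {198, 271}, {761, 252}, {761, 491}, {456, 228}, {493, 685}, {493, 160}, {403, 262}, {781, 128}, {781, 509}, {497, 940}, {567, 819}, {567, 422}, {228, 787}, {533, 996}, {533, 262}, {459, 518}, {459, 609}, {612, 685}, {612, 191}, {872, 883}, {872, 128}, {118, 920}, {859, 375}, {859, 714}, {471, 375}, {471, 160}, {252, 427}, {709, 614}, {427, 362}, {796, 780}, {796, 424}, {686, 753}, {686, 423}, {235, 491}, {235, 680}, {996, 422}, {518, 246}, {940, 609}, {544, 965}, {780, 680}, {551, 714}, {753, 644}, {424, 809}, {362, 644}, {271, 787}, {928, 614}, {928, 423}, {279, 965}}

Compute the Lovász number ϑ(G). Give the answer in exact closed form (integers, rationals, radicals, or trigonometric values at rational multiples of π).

N(198) = {841, 271}, |N(198)| = 2.
deg(780) = 2; N(780) = {796, 680}.
Vertex 841 has 2 neighbors: 278, 198.
N(228) = {456, 787}, |N(228)| = 2.
Regular of degree 2 on 69 vertices: a single 69-cycle (edge-transitive).
The 35 distinct eigenvalues: [2.0, 1.9917, 1.9669, 1.9258, 1.8688, 1.7963, 1.7088, 1.6073, 1.4924, 1.3651, 1.2265, 1.0778, 0.9201, 0.7548, 0.5833, 0.4069, 0.2272, 0.0455, -0.1365, -0.3174, -0.4956, -0.6698, -0.8384, -1.0, -1.1534, -1.2972, -1.4302, -1.5514, -1.6598, -1.7544, -1.8344, -1.8993, -1.9484, -1.9814, -1.9979].
Lovász: ϑ = −69(-2*cos(pi/69))/(2+-(-1)*2*cos(pi/69)) = 69*cos(pi/69)/(cos(pi/69) + 1).
≈ 34.48211410 (to 8 d.p.).
Check 34 ≤ 69*cos(pi/69)/(cos(pi/69) + 1) ≤ 35: both strict.

69*cos(pi/69)/(cos(pi/69) + 1)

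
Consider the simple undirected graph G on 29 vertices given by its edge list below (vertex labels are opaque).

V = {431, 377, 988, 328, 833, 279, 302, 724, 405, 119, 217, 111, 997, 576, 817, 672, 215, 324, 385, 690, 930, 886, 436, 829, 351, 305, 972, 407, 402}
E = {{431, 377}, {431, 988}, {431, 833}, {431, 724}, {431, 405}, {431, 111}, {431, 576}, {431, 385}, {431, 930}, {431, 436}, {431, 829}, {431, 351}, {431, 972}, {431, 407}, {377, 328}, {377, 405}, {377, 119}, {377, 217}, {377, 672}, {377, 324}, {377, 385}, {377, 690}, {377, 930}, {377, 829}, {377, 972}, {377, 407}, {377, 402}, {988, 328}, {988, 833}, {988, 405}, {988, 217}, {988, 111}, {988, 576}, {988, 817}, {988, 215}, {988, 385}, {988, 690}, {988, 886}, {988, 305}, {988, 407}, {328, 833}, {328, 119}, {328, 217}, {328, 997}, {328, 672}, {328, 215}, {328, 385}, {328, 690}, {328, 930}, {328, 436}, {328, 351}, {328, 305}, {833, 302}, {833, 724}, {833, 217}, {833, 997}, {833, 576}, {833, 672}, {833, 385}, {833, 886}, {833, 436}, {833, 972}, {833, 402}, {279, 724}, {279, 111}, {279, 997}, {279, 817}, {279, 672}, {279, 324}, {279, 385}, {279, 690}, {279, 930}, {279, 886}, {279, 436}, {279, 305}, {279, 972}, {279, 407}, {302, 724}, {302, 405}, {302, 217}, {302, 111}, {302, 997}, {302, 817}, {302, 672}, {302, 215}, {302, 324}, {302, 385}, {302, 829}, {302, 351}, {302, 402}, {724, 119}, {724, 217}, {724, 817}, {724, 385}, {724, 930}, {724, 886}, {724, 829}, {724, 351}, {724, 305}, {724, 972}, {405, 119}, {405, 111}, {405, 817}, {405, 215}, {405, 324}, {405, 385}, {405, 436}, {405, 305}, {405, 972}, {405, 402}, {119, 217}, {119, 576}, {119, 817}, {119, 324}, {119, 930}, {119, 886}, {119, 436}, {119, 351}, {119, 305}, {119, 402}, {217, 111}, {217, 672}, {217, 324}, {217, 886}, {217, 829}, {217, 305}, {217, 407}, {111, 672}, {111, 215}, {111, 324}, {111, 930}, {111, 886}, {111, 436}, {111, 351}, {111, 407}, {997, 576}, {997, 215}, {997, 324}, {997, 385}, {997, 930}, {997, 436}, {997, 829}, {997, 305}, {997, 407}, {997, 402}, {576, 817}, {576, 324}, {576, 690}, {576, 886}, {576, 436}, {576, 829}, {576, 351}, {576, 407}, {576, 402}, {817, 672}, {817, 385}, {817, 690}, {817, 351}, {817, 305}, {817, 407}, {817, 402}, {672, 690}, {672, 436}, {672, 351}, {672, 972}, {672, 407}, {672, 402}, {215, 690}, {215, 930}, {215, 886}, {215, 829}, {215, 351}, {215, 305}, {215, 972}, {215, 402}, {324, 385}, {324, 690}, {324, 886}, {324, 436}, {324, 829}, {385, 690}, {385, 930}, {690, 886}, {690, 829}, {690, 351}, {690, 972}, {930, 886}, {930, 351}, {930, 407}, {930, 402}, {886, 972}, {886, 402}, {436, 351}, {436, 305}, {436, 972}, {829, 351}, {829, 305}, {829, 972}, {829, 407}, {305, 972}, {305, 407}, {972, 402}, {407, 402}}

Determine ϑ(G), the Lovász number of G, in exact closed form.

sqrt(29)

Vertex 217 has 14 neighbors: 377, 988, 328, 833, 302, 724, 119, 111, 672, 324, 886, 829, 305, 407.
Vertex 436 has 14 neighbors: 431, 328, 833, 279, 405, 119, 111, 997, 576, 672, 324, 351, 305, 972.
N(997) = {328, 833, 279, 302, 576, 215, 324, 385, 930, 436, 829, 305, 407, 402}, |N(997)| = 14.
N(833) = {431, 988, 328, 302, 724, 217, 997, 576, 672, 385, 886, 436, 972, 402}, |N(833)| = 14.
14-regular, N=29; strongly regular (29,14,6,7).
spec(A) ≈ [14.0, 2.193, -3.193] (distinct, 3 d.p.).
−29·(-sqrt(29)/2 - 1/2) / ((14)−(-sqrt(29)/2 - 1/2)) = sqrt(29) = ϑ(G).
ϑ(G) ≈ 5.385164807.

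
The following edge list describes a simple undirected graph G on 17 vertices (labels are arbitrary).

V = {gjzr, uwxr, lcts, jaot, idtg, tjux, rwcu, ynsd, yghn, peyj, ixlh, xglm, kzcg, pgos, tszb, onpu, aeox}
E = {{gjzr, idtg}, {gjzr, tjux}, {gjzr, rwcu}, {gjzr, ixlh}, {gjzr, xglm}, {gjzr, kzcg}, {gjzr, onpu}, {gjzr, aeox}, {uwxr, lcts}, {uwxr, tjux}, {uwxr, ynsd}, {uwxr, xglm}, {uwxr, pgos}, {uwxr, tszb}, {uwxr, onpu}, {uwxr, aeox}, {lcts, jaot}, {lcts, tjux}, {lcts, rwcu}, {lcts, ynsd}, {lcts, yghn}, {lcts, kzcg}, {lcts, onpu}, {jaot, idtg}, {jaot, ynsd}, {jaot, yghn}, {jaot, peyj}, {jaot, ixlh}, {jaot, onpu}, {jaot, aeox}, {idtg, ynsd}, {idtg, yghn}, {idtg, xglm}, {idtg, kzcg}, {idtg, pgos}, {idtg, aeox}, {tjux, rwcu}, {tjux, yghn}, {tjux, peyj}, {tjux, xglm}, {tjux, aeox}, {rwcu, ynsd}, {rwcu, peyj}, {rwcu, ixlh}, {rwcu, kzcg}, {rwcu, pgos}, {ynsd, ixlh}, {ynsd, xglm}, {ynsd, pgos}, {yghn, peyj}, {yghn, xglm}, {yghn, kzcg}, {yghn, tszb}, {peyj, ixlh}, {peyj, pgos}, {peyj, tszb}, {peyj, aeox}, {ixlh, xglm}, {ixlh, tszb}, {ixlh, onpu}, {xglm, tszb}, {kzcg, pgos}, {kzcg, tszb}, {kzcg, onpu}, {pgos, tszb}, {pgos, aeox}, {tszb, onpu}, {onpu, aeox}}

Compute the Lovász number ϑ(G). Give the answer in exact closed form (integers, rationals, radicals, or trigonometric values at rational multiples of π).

sqrt(17)

Vertex ynsd has 8 neighbors: uwxr, lcts, jaot, idtg, rwcu, ixlh, xglm, pgos.
deg(pgos) = 8; N(pgos) = {uwxr, idtg, rwcu, ynsd, peyj, kzcg, tszb, aeox}.
Vertex uwxr has 8 neighbors: lcts, tjux, ynsd, xglm, pgos, tszb, onpu, aeox.
deg(peyj) = 8; N(peyj) = {jaot, tjux, rwcu, yghn, ixlh, pgos, tszb, aeox}.
G on 17 vertices is 8-regular; strongly regular (17,8,3,4).
The 3 distinct eigenvalues: [8.0, 1.5616, -2.5616].
Lovász (edge-transitive): ϑ = −17·(-sqrt(17)/2 - 1/2)/((8)−(-sqrt(17)/2 - 1/2)) = sqrt(17).
= 4.1231… (decimal).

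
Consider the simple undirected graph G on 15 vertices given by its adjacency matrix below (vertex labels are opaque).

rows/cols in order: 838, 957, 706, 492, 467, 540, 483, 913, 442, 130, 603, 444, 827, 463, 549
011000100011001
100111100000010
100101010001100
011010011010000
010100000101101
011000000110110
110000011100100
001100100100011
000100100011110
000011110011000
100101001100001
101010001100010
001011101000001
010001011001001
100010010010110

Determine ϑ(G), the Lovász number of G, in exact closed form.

5

N(492) = {957, 706, 467, 913, 442, 603}, |N(492)| = 6.
deg(913) = 6; N(913) = {706, 492, 483, 130, 463, 549}.
N(706) = {838, 492, 540, 913, 444, 827}, |N(706)| = 6.
deg(130) = 6; N(130) = {467, 540, 483, 913, 603, 444}.
15-vertex 6-regular graph: Kneser K(6,2) on C(6,2)=15 vertices.
The 3 distinct eigenvalues: [6.0, 1.0, -3.0].
ϑ = −N·λ_min/(λ_max−λ_min) = −15·(-3)/(6−(-3)) = 5.
Numerically 5.00000000.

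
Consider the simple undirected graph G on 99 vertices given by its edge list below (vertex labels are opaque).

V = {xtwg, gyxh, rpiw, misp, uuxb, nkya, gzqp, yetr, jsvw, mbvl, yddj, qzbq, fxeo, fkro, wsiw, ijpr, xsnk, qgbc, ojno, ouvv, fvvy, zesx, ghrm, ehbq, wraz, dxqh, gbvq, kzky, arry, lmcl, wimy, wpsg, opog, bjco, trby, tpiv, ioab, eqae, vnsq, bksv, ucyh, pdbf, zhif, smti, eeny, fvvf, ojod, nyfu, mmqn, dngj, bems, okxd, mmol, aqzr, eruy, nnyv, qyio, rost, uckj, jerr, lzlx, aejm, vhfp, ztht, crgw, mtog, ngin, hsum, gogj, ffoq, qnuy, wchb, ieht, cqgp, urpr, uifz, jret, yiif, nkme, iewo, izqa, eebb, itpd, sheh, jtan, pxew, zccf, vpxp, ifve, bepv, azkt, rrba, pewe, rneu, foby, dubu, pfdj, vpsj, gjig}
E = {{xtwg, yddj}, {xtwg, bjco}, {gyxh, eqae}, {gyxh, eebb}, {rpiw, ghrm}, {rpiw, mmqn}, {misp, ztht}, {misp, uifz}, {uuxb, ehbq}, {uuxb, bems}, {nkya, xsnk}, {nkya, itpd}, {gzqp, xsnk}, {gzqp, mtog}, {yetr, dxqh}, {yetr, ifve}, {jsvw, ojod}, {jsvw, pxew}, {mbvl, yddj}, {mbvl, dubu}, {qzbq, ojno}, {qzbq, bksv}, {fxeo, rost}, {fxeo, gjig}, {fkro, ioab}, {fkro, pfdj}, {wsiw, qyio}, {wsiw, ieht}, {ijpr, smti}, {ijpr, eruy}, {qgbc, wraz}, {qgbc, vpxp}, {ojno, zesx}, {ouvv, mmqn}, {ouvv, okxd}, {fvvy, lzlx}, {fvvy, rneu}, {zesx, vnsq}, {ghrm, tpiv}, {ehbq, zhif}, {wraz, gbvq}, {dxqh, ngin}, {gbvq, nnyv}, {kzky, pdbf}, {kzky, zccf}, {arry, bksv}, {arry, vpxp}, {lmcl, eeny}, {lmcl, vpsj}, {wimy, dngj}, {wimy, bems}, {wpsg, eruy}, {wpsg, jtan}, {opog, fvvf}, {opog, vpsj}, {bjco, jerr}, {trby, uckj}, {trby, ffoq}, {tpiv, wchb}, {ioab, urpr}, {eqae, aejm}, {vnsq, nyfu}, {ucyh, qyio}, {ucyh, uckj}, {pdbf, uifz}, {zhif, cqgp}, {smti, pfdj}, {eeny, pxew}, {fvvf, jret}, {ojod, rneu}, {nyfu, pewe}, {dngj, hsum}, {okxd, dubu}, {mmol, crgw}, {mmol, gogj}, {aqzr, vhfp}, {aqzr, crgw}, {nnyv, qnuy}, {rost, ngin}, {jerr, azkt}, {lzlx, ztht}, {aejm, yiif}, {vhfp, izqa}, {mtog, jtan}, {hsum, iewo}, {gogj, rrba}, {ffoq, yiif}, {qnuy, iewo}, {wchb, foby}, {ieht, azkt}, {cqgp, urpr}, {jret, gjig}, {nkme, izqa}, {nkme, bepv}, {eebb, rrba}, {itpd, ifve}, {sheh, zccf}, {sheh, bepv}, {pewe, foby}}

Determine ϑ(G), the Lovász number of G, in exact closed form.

99*cos(pi/99)/(cos(pi/99) + 1)

N(misp) = {ztht, uifz}, |N(misp)| = 2.
deg(vpxp) = 2; N(vpxp) = {qgbc, arry}.
Vertex pfdj has 2 neighbors: fkro, smti.
N(kzky) = {pdbf, zccf}, |N(kzky)| = 2.
Regular of degree 2 on 99 vertices: this is C_{99}, the 99-cycle.
The 50 distinct eigenvalues: [2.0, 1.996, 1.9839, 1.9639, 1.9359, 1.9001, 1.8567, 1.8059, 1.7477, 1.6825, 1.6105, 1.5321, 1.4475, 1.357, 1.2611, 1.1601, 1.0545, 0.9445, 0.8308, 0.7138, 0.5938, 0.4715, 0.3473, 0.2217, 0.0952, -0.0317, -0.1585, -0.2846, -0.4096, -0.5329, -0.6541, -0.7727, -0.8881, -1.0, -1.1078, -1.2112, -1.3097, -1.4029, -1.4905, -1.5721, -1.6474, -1.716, -1.7777, -1.8322, -1.8794, -1.919, -1.9509, -1.9749, -1.9909, -1.999].
Lovász: ϑ = −99(-2*cos(pi/99))/(2+-(-1)*2*cos(pi/99)) = 99*cos(pi/99)/(cos(pi/99) + 1).
≈ 49.48754 (to 5 d.p.).
Lovász sandwich 49 ≤ 99*cos(pi/99)/(cos(pi/99) + 1) ≤ 50: both strict.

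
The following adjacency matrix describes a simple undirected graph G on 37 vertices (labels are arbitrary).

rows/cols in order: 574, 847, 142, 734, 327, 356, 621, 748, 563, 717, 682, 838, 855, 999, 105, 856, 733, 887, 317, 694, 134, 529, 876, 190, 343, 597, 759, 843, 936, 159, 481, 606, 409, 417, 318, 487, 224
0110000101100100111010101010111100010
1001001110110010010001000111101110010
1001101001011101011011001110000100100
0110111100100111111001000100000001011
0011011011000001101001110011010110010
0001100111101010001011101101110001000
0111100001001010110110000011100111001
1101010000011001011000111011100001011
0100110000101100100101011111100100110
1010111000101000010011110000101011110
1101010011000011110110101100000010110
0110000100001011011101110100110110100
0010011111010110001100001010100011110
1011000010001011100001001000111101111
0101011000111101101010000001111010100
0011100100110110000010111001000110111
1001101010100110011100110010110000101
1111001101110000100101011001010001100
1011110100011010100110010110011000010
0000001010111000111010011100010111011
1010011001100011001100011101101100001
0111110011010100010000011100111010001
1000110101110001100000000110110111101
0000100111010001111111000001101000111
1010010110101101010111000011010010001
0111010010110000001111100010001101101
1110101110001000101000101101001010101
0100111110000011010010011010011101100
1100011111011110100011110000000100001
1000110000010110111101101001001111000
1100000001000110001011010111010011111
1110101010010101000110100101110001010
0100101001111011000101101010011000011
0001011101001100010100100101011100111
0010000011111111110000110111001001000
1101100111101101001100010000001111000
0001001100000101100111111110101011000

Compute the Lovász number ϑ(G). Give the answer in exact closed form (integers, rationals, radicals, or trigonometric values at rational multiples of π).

sqrt(37)

deg(481) = 18; N(481) = {574, 847, 717, 999, 105, 317, 134, 529, 190, 597, 759, 843, 159, 409, 417, 318, 487, 224}.
deg(733) = 18; N(733) = {574, 734, 327, 621, 563, 682, 999, 105, 887, 317, 694, 876, 190, 759, 936, 159, 318, 224}.
N(327) = {142, 734, 356, 621, 563, 717, 856, 733, 317, 529, 876, 190, 759, 843, 159, 606, 409, 487}, |N(327)| = 18.
Vertex 856 has 18 neighbors: 142, 734, 327, 748, 682, 838, 999, 105, 134, 876, 190, 343, 843, 606, 409, 318, 487, 224.
deg(v) = 18 for all v (|V|=37); Paley(37): SR with (k,λ,μ)=(18,8,9).
A has 3 distinct eigenvalues ≈ [18.0, 2.541381, -3.541381].
ϑ = −N·λ_min/(λ_max−λ_min) = −37·(-sqrt(37)/2 - 1/2)/(18−(-sqrt(37)/2 - 1/2)) = sqrt(37).
ϑ(G) ≈ 6.082763.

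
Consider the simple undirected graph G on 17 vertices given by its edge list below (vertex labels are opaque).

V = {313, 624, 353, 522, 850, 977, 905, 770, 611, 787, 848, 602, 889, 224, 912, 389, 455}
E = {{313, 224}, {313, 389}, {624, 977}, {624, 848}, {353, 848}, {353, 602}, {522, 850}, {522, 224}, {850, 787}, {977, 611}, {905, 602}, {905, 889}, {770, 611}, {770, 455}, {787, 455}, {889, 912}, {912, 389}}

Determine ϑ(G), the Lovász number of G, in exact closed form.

17*cos(pi/17)/(cos(pi/17) + 1)

deg(977) = 2; N(977) = {624, 611}.
deg(905) = 2; N(905) = {602, 889}.
Vertex 353 has 2 neighbors: 848, 602.
N(389) = {313, 912}, |N(389)| = 2.
17-vertex 2-regular graph: a single 17-cycle (edge-transitive).
A has 9 distinct eigenvalues ≈ [2.0, 1.865, 1.478, 0.891, 0.185, -0.547, -1.205, -1.7, -1.966].
−17·(-2*cos(pi/17)) / ((2)−(-2*cos(pi/17))) = 17*cos(pi/17)/(cos(pi/17) + 1) = ϑ(G).
ϑ(G) ≈ 8.42701.
α=8, χ(Ḡ)=9; ϑ=17*cos(pi/17)/(cos(pi/17) + 1) lies between (both strict).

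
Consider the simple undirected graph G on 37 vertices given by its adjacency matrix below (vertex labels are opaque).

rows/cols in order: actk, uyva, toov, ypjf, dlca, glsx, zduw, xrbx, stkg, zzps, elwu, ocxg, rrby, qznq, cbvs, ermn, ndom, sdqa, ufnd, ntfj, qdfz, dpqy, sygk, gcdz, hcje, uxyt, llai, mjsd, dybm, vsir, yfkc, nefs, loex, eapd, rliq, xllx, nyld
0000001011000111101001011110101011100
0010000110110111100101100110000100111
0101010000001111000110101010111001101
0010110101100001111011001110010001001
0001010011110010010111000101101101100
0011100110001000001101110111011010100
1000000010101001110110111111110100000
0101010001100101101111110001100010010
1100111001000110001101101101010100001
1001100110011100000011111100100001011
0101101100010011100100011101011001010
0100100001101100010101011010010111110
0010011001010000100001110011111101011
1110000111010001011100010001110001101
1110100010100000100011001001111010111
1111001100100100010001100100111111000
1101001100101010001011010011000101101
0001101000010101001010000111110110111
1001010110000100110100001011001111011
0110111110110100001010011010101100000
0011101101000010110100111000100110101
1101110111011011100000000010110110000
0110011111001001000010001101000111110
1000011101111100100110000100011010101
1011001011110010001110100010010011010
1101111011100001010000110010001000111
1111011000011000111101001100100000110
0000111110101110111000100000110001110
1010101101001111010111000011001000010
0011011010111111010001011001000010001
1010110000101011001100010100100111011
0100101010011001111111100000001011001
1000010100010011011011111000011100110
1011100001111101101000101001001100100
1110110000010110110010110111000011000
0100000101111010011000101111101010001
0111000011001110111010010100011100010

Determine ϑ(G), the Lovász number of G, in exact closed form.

sqrt(37)

Vertex uyva has 18 neighbors: toov, xrbx, stkg, elwu, ocxg, qznq, cbvs, ermn, ndom, ntfj, dpqy, sygk, uxyt, llai, nefs, rliq, xllx, nyld.
deg(hcje) = 18; N(hcje) = {actk, toov, ypjf, zduw, stkg, zzps, elwu, ocxg, cbvs, ufnd, ntfj, qdfz, sygk, llai, vsir, loex, eapd, xllx}.
deg(loex) = 18; N(loex) = {actk, glsx, xrbx, ocxg, cbvs, ermn, sdqa, ufnd, qdfz, dpqy, sygk, gcdz, hcje, vsir, yfkc, nefs, rliq, xllx}.
N(nyld) = {uyva, toov, ypjf, stkg, zzps, rrby, qznq, cbvs, ndom, sdqa, ufnd, qdfz, gcdz, uxyt, vsir, yfkc, nefs, xllx}, |N(nyld)| = 18.
37-vertex 18-regular graph: Paley(37): SR with (k,λ,μ)=(18,8,9).
A has 3 distinct eigenvalues ≈ [18.0, 2.541381, -3.541381].
−37·(-sqrt(37)/2 - 1/2) / ((18)−(-sqrt(37)/2 - 1/2)) = sqrt(37) = ϑ(G).
= 6.082763… (decimal).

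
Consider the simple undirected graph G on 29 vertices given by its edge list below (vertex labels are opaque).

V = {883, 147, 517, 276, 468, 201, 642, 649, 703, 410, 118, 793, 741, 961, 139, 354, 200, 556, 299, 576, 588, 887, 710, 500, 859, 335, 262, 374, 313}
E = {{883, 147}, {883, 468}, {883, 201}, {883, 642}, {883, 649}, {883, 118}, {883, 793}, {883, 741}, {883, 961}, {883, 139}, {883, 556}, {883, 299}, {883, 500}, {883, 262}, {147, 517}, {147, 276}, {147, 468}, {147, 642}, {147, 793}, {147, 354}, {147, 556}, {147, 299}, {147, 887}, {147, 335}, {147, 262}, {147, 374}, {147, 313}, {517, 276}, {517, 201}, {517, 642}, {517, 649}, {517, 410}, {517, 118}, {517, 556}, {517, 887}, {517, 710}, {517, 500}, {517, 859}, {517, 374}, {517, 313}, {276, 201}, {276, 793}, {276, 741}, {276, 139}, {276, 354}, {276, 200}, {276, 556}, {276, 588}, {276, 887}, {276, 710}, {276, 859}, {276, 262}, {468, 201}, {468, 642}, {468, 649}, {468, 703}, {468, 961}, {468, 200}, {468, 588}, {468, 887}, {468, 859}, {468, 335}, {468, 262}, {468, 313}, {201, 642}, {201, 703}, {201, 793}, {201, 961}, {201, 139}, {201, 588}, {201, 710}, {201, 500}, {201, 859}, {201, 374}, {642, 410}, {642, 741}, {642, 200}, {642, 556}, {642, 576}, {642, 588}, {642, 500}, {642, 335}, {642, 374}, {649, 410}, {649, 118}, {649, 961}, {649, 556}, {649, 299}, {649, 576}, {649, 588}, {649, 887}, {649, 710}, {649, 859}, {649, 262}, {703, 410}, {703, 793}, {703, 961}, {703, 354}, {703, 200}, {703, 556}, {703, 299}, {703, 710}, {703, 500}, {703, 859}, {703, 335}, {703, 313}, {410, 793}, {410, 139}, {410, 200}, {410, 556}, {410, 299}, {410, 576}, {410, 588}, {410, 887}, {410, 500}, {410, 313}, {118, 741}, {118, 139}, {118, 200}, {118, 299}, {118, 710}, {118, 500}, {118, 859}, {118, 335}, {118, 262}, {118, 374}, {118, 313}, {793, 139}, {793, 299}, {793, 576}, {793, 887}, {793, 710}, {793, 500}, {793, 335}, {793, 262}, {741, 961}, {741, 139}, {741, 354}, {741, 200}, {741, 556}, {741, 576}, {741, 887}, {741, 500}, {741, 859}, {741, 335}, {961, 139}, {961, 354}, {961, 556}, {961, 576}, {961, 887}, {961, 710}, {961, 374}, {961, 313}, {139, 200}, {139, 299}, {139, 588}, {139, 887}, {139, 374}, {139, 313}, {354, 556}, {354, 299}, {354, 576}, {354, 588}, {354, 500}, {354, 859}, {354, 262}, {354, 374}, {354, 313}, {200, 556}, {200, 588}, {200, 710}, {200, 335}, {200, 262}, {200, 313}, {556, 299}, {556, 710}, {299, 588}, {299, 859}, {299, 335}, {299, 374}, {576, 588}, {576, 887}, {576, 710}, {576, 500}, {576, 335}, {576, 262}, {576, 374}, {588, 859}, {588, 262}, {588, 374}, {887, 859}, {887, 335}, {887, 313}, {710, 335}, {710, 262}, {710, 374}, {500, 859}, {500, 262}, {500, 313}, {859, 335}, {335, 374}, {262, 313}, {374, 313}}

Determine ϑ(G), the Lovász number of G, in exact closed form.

Vertex 649 has 14 neighbors: 883, 517, 468, 410, 118, 961, 556, 299, 576, 588, 887, 710, 859, 262.
N(276) = {147, 517, 201, 793, 741, 139, 354, 200, 556, 588, 887, 710, 859, 262}, |N(276)| = 14.
Vertex 961 has 14 neighbors: 883, 468, 201, 649, 703, 741, 139, 354, 556, 576, 887, 710, 374, 313.
Vertex 468 has 14 neighbors: 883, 147, 201, 642, 649, 703, 961, 200, 588, 887, 859, 335, 262, 313.
Regular of degree 14 on 29 vertices: Paley(29): SR with (k,λ,μ)=(14,6,7).
Distinct eigenvalues (to 4 d.p.): [14.0, 2.1926, -3.1926].
ϑ = −N·λ_min/(λ_max−λ_min) = −29·(-sqrt(29)/2 - 1/2)/(14−(-sqrt(29)/2 - 1/2)) = sqrt(29).
≈ 5.38516 (to 5 d.p.).

sqrt(29)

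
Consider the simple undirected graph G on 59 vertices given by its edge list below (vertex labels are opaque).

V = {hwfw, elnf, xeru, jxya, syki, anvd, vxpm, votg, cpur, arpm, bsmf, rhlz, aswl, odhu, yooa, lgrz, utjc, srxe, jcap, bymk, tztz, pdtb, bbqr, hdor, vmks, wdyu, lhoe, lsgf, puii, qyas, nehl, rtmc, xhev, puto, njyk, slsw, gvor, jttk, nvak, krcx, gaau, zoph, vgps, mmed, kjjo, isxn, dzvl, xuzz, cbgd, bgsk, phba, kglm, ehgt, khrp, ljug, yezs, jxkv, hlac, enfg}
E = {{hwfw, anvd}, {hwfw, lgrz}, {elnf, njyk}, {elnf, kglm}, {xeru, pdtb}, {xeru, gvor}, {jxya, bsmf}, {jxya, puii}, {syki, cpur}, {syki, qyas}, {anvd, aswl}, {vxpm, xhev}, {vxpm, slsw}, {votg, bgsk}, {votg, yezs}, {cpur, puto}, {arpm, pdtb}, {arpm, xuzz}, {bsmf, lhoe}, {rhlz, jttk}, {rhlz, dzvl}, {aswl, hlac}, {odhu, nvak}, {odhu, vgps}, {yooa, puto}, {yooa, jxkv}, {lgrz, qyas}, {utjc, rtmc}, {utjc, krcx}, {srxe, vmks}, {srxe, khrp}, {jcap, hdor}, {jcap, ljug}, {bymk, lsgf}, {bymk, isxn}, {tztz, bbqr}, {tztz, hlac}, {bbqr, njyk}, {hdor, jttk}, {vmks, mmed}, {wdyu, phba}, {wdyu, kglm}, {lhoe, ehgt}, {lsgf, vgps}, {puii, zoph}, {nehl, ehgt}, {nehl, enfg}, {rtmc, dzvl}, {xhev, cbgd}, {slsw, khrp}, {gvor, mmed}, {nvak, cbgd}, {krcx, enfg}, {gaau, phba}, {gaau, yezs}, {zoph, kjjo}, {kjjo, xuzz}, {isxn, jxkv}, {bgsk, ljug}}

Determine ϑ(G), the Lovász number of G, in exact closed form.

N(hlac) = {aswl, tztz}, |N(hlac)| = 2.
Vertex hwfw has 2 neighbors: anvd, lgrz.
deg(pdtb) = 2; N(pdtb) = {xeru, arpm}.
deg(zoph) = 2; N(zoph) = {puii, kjjo}.
59-vertex 2-regular graph: a single 59-cycle (edge-transitive).
spec(A) ≈ [2.0, 1.98867, 1.954807, 1.898795, 1.82127, 1.723108, 1.605423, 1.469548, 1.317023, 1.149575, 0.969102, 0.777648, 0.577384, 0.370577, 0.159572, -0.053241, -0.265451, -0.474653, -0.678478, -0.874615, -1.060842, -1.235049, -1.395263, -1.539668, -1.666628, -1.774704, -1.862672, -1.929536, -1.974537, -1.997165] (distinct, 6 d.p.).
−59·(-2*cos(pi/59)) / ((2)−(-2*cos(pi/59))) = 59*cos(pi/59)/(cos(pi/59) + 1) = ϑ(G).
≈ 29.479080 (to 6 d.p.).
α=29, χ(Ḡ)=30; ϑ=59*cos(pi/59)/(cos(pi/59) + 1) lies between (both strict).

59*cos(pi/59)/(cos(pi/59) + 1)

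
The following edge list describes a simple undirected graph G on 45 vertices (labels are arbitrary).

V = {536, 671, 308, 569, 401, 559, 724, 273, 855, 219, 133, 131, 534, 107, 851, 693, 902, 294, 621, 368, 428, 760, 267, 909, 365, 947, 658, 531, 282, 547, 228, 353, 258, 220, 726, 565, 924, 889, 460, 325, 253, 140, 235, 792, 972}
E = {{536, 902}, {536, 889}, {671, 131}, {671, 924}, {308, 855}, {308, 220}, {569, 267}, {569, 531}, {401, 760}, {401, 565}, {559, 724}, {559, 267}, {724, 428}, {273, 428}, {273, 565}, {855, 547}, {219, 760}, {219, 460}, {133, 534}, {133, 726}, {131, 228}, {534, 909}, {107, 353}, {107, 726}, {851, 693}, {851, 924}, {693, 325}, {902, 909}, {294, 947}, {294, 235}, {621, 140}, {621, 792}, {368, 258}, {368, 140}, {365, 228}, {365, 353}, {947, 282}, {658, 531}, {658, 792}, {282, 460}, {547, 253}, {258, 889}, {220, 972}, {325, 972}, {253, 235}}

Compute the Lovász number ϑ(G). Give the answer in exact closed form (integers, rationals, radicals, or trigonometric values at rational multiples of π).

N(534) = {133, 909}, |N(534)| = 2.
Vertex 131 has 2 neighbors: 671, 228.
deg(547) = 2; N(547) = {855, 253}.
Vertex 621 has 2 neighbors: 140, 792.
Regular of degree 2 on 45 vertices: connected 2-regular on 45 ⇒ C_{45}.
spec(A) ≈ [2.0, 1.9805, 1.9225, 1.8271, 1.6961, 1.5321, 1.3383, 1.1184, 0.8767, 0.618, 0.3473, 0.0698, -0.2091, -0.4838, -0.7492, -1.0, -1.2313, -1.4387, -1.618, -1.7659, -1.8794, -1.9563, -1.9951] (distinct, 4 d.p.).
Lovász: ϑ = −45(-2*cos(pi/45))/(2+-(-1)*2*cos(pi/45)) = 45*cos(pi/45)/(cos(pi/45) + 1).
Numerically 22.472562.
α=22, χ(Ḡ)=23; ϑ=45*cos(pi/45)/(cos(pi/45) + 1) lies between (both strict).

45*cos(pi/45)/(cos(pi/45) + 1)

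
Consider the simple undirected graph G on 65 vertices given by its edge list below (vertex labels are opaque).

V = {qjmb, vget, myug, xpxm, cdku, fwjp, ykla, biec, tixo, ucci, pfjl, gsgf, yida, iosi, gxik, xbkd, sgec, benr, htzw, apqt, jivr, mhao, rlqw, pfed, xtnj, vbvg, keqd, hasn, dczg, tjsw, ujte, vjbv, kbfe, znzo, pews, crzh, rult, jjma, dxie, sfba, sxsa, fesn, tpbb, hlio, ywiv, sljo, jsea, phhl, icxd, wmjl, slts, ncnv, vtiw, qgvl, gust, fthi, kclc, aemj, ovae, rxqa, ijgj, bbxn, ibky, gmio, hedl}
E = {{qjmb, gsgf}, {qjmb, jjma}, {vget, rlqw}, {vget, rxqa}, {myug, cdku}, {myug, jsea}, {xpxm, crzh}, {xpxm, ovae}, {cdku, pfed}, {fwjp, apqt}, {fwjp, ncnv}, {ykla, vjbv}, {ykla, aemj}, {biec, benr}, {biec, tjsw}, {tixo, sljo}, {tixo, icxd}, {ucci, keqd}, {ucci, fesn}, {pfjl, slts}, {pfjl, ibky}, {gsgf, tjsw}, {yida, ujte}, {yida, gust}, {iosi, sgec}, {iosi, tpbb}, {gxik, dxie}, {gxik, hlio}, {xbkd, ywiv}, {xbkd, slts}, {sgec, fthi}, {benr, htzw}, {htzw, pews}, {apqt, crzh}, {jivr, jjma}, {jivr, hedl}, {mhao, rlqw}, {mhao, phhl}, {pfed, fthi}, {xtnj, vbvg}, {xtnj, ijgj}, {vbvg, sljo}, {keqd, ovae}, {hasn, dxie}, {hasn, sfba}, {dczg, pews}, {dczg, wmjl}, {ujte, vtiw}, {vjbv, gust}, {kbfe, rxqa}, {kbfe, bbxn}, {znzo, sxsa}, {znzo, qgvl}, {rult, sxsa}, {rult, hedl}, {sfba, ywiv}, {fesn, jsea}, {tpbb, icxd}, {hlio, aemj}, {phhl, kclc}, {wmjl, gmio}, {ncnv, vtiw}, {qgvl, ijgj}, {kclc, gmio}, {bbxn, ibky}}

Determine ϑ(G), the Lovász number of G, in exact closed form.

deg(htzw) = 2; N(htzw) = {benr, pews}.
Vertex hlio has 2 neighbors: gxik, aemj.
Vertex myug has 2 neighbors: cdku, jsea.
Vertex mhao has 2 neighbors: rlqw, phhl.
2-regular, N=65; the odd cycle C_{65}.
A has 33 distinct eigenvalues ≈ [2.0, 1.990663, 1.96274, 1.916492, 1.852349, 1.770912, 1.67294, 1.559349, 1.431198, 1.289684, 1.136129, 0.971967, 0.798729, 0.618034, 0.431568, 0.241073, 0.048327, -0.14487, -0.336714, -0.525415, -0.70921, -0.886383, -1.05528, -1.214325, -1.362032, -1.497021, -1.618034, -1.723939, -1.813749, -1.886624, -1.941884, -1.979013, -1.997664].
ϑ = −N·λ_min/(λ_max−λ_min) = −65·(-2*cos(pi/65))/(2−(-2*cos(pi/65))) = 65*cos(pi/65)/(cos(pi/65) + 1).
ϑ(G) ≈ 32.4810126.
α=32, χ(Ḡ)=33; ϑ=65*cos(pi/65)/(cos(pi/65) + 1) lies between (both strict).

65*cos(pi/65)/(cos(pi/65) + 1)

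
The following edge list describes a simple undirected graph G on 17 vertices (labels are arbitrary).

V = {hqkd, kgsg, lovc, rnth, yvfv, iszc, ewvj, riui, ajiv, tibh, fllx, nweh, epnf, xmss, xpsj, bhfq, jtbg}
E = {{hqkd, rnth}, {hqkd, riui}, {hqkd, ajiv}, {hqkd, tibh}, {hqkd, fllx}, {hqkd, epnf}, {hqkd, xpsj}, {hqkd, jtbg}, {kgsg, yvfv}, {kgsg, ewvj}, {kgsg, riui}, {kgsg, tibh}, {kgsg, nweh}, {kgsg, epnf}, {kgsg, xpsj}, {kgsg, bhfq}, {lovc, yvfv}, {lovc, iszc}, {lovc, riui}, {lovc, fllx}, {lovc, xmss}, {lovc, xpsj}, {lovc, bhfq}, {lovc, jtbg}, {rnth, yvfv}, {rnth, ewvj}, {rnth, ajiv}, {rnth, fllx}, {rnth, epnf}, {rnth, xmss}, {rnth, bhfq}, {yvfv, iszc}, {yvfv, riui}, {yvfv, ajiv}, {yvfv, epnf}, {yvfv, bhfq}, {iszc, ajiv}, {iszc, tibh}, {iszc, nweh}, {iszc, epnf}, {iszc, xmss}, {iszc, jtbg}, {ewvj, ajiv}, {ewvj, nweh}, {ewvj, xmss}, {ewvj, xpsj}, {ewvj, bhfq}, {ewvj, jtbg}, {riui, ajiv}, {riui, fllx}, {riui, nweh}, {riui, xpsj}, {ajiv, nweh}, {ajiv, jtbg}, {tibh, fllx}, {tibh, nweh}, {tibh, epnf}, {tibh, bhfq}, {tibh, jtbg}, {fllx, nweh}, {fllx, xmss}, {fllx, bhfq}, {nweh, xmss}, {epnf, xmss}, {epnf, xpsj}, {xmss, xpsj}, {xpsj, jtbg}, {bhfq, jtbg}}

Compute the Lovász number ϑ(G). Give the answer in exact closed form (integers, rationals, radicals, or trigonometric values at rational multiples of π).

deg(fllx) = 8; N(fllx) = {hqkd, lovc, rnth, riui, tibh, nweh, xmss, bhfq}.
deg(lovc) = 8; N(lovc) = {yvfv, iszc, riui, fllx, xmss, xpsj, bhfq, jtbg}.
N(kgsg) = {yvfv, ewvj, riui, tibh, nweh, epnf, xpsj, bhfq}, |N(kgsg)| = 8.
deg(rnth) = 8; N(rnth) = {hqkd, yvfv, ewvj, ajiv, fllx, epnf, xmss, bhfq}.
Regular of degree 8 on 17 vertices: SR(17,8,3,4) — a Paley graph.
The 3 distinct eigenvalues: [8.0, 1.562, -2.562].
ϑ = −N·λ_min/(λ_max−λ_min) = −17·(-sqrt(17)/2 - 1/2)/(8−(-sqrt(17)/2 - 1/2)) = sqrt(17).
ϑ(G) ≈ 4.1231.

sqrt(17)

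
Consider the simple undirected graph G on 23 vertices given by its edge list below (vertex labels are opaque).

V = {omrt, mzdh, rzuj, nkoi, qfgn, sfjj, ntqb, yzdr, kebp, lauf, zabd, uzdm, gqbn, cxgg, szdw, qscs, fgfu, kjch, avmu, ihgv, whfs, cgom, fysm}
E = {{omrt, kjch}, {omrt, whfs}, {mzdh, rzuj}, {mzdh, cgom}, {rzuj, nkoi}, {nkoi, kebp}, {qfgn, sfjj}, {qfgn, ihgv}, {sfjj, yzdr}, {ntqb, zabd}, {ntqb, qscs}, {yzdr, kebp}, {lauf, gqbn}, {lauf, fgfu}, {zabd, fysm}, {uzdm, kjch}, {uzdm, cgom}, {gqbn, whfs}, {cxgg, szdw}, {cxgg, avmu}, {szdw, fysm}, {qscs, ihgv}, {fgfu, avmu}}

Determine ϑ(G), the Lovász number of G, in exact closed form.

deg(gqbn) = 2; N(gqbn) = {lauf, whfs}.
deg(mzdh) = 2; N(mzdh) = {rzuj, cgom}.
N(uzdm) = {kjch, cgom}, |N(uzdm)| = 2.
N(rzuj) = {mzdh, nkoi}, |N(rzuj)| = 2.
Every vertex has degree 2 (N=23); connected 2-regular on 23 ⇒ C_{23}.
Distinct eigenvalues (to 6 d.p.): [2.0, 1.925835, 1.708839, 1.365106, 0.92013, 0.406912, -0.136485, -0.669759, -1.153361, -1.551423, -1.834423, -1.981372].
λ_max=2, λ_min=-2*cos(pi/23); ϑ = −23·λ_min/(λ_max−λ_min) = 23*cos(pi/23)/(cos(pi/23) + 1).
≈ 11.446193612 (to 9 d.p.).
Sandwich: α(G)=11 ≤ ϑ(G)=23*cos(pi/23)/(cos(pi/23) + 1) ≤ χ(Ḡ)=12 (both strict).

23*cos(pi/23)/(cos(pi/23) + 1)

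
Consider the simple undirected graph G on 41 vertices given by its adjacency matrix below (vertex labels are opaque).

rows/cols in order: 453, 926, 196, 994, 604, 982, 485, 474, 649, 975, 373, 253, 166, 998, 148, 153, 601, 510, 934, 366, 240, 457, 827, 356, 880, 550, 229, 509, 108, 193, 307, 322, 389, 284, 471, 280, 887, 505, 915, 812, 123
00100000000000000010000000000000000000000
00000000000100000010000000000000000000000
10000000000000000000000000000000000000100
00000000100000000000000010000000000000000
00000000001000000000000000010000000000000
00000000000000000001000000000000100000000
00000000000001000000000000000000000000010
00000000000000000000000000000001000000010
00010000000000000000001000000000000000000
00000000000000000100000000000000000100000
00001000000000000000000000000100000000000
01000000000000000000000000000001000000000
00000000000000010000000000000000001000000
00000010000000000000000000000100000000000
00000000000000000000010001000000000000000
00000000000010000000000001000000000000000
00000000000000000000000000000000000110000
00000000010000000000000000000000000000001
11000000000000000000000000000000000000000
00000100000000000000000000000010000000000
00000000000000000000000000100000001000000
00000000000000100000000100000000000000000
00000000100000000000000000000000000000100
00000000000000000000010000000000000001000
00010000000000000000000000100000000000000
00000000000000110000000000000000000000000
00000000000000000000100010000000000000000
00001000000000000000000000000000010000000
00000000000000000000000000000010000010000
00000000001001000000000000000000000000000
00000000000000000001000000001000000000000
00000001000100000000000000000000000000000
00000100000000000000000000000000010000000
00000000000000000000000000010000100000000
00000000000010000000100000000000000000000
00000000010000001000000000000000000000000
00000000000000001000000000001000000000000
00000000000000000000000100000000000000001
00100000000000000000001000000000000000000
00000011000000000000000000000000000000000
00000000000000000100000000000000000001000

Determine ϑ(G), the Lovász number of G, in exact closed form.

41*cos(pi/41)/(cos(pi/41) + 1)

N(229) = {240, 880}, |N(229)| = 2.
deg(887) = 2; N(887) = {601, 108}.
Vertex 307 has 2 neighbors: 366, 108.
Vertex 322 has 2 neighbors: 474, 253.
G on 41 vertices is 2-regular; a single 41-cycle (edge-transitive).
Distinct eigenvalues (to 4 d.p.): [2.0, 1.9766, 1.9068, 1.7923, 1.6359, 1.441, 1.2125, 0.9554, 0.676, 0.3808, 0.0766, -0.2294, -0.53, -0.8181, -1.0871, -1.3307, -1.543, -1.7191, -1.855, -1.9474, -1.9941].
λ_max=2, λ_min=-2*cos(pi/41); ϑ = −41·λ_min/(λ_max−λ_min) = 41*cos(pi/41)/(cos(pi/41) + 1).
Numerically 20.46988.
20 ≤ 41*cos(pi/41)/(cos(pi/41) + 1) ≤ 21: both strict.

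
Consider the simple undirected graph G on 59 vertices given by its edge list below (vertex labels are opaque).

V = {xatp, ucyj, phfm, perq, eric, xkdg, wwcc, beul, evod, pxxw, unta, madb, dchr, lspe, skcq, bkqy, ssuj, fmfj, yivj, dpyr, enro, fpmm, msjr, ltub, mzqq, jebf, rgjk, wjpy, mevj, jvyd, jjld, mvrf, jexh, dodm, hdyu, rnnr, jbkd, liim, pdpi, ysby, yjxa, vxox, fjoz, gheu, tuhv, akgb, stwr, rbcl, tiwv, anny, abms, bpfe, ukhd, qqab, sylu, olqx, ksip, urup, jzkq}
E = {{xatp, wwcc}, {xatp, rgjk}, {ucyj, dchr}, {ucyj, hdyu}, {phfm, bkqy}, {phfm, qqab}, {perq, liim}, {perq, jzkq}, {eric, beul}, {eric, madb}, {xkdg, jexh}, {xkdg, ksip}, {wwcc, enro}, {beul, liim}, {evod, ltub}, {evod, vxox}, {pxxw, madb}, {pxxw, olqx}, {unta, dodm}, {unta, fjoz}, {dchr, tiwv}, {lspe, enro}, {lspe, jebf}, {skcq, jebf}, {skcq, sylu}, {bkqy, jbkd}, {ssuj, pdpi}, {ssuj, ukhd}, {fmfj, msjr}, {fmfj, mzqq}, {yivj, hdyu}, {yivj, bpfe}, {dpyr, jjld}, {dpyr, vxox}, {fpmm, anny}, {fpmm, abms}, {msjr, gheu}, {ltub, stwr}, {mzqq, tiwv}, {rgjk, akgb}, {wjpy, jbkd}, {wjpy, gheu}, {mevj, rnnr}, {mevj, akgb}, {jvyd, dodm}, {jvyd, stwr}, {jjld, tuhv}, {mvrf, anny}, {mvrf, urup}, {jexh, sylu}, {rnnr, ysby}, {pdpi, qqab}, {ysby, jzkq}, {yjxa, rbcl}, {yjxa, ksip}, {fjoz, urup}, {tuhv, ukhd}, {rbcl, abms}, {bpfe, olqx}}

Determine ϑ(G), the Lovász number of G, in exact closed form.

59*cos(pi/59)/(cos(pi/59) + 1)

deg(phfm) = 2; N(phfm) = {bkqy, qqab}.
deg(pdpi) = 2; N(pdpi) = {ssuj, qqab}.
Vertex beul has 2 neighbors: eric, liim.
deg(stwr) = 2; N(stwr) = {ltub, jvyd}.
deg(v) = 2 for all v (|V|=59); this is C_{59}, the 59-cycle.
A has 30 distinct eigenvalues ≈ [2.0, 1.9887, 1.9548, 1.8988, 1.8213, 1.7231, 1.6054, 1.4695, 1.317, 1.1496, 0.9691, 0.7776, 0.5774, 0.3706, 0.1596, -0.0532, -0.2655, -0.4747, -0.6785, -0.8746, -1.0608, -1.235, -1.3953, -1.5397, -1.6666, -1.7747, -1.8627, -1.9295, -1.9745, -1.9972].
With N=59: ϑ(G) = 59·(-(-1)*2*cos(pi/59))/(2−(-2*cos(pi/59))) = 59*cos(pi/59)/(cos(pi/59) + 1).
≈ 29.4791 (to 4 d.p.).
Check 29 ≤ 59*cos(pi/59)/(cos(pi/59) + 1) ≤ 30: both strict.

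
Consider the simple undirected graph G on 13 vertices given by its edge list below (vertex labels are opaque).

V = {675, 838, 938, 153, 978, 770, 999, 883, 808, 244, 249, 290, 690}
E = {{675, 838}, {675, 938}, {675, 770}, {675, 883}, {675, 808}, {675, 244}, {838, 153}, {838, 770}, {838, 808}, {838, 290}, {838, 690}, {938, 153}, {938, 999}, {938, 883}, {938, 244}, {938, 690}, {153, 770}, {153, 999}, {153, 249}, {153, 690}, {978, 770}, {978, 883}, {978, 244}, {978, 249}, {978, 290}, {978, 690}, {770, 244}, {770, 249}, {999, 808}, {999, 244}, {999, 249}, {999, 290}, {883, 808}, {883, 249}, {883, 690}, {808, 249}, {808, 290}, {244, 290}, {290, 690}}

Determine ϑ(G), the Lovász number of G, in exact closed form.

sqrt(13)

deg(938) = 6; N(938) = {675, 153, 999, 883, 244, 690}.
Vertex 808 has 6 neighbors: 675, 838, 999, 883, 249, 290.
Vertex 290 has 6 neighbors: 838, 978, 999, 808, 244, 690.
deg(978) = 6; N(978) = {770, 883, 244, 249, 290, 690}.
6-regular, N=13; SR(13,6,2,3) — a Paley graph.
The 3 distinct eigenvalues: [6.0, 1.303, -2.303].
−13·(-sqrt(13)/2 - 1/2) / ((6)−(-sqrt(13)/2 - 1/2)) = sqrt(13) = ϑ(G).
≈ 3.605551 (to 6 d.p.).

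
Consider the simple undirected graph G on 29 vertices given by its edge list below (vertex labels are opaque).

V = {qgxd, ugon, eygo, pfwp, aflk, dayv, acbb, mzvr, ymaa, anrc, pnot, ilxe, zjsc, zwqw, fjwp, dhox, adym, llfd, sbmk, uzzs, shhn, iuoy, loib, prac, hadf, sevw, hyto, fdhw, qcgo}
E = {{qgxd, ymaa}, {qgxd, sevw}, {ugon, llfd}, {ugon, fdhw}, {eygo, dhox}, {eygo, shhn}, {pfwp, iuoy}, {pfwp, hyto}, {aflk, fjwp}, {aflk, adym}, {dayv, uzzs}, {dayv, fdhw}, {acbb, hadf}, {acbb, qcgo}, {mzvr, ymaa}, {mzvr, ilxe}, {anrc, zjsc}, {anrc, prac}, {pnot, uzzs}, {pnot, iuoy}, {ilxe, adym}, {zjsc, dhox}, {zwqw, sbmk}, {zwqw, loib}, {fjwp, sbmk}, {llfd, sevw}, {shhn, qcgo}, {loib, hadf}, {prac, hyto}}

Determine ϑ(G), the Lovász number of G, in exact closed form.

29*cos(pi/29)/(cos(pi/29) + 1)

Vertex pfwp has 2 neighbors: iuoy, hyto.
N(pnot) = {uzzs, iuoy}, |N(pnot)| = 2.
N(dhox) = {eygo, zjsc}, |N(dhox)| = 2.
N(llfd) = {ugon, sevw}, |N(llfd)| = 2.
G on 29 vertices is 2-regular; this is C_{29}, the 29-cycle.
The 15 distinct eigenvalues: [2.0, 1.95324, 1.81515, 1.59219, 1.29477, 0.93682, 0.53506, 0.10828, -0.32356, -0.74028, -1.12237, -1.45199, -1.71371, -1.89531, -1.98828].
−29·(-2*cos(pi/29)) / ((2)−(-2*cos(pi/29))) = 29*cos(pi/29)/(cos(pi/29) + 1) = ϑ(G).
= 14.4574… (decimal).
Sandwich: α(G)=14 ≤ ϑ(G)=29*cos(pi/29)/(cos(pi/29) + 1) ≤ χ(Ḡ)=15 (both strict).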